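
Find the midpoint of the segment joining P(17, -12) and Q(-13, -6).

The midpoint is the point halfway along the segment.
Move half the horizontal distance: 17 + (-13 - 17)/2 = 17 + -30/2 = 2
Move half the vertical distance: -12 + (-6 - -12)/2 = -12 + 6/2 = -9
Midpoint = (2, -9)

(2, -9)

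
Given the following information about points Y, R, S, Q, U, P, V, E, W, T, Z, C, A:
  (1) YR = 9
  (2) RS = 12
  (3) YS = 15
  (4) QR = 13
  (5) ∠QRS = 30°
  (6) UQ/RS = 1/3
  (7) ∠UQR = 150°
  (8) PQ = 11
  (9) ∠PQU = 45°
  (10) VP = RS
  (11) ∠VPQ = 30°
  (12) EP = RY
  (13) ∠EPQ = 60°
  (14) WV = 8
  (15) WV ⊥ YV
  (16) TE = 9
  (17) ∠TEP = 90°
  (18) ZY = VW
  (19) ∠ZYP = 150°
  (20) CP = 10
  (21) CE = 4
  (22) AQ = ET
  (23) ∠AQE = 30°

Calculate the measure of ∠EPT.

From the given relations: EP = RY = 9.
Step 1: By the law of cosines on triangle PET: PT² = 9² + 9² − 2·9·9·cos(90°) = 162, so PT = 9·√2.
Step 2: By the inverse law of cosines on triangle EPT: cos(∠EPT) = (9² + (9·√2)² − 9²) / (2·9·9·√2) = 162/229.1 = 0.7071, so ∠EPT = 45°.

Therefore, the measure of angle ∠EPT = 45°.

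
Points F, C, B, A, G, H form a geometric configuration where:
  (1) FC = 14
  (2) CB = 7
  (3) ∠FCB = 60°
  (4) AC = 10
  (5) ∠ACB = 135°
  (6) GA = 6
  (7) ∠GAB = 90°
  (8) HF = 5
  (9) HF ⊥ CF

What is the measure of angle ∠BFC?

Step 1: By the law of cosines on triangle FCB: FB² = 14² + 7² − 2·14·7·cos(60°) = 147, so FB = 7·√3.
Step 2: By the inverse law of cosines on triangle BFC: cos(∠BFC) = ((7·√3)² + 14² − 7²) / (2·7·√3·14) = 294/339.48 = 0.866, so ∠BFC = 30°.

Therefore, the measure of angle ∠BFC = 30°.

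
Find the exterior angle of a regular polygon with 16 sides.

Each exterior angle of a regular n-gon is 360 / n.
For n = 16: 360 / 16 = 45/2 degrees.

45/2 degrees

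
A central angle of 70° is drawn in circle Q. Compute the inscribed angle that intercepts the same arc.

By the inscribed angle theorem, the inscribed angle is half the central angle.
Inscribed angle = 70° / 2 = 35°

35°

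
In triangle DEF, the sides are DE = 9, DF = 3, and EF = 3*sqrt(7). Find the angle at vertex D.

When all three sides of a triangle are known, the law of cosines can be rearranged to find any angle.
cos(C) = (a² + b² - c²) / (2ab) gives cos(D) = 1/2.
Taking the inverse cosine: D = 60°.

60°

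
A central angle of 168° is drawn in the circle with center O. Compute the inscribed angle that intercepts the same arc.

Inscribed angle = 168° / 2 = 84° (inscribed angle theorem).

84°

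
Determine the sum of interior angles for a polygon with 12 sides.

The sum of interior angles of an n-sided polygon is (n - 2) * 180.
For n = 12: (12 - 2) * 180 = 10 * 180 = 1800 degrees.

1800 degrees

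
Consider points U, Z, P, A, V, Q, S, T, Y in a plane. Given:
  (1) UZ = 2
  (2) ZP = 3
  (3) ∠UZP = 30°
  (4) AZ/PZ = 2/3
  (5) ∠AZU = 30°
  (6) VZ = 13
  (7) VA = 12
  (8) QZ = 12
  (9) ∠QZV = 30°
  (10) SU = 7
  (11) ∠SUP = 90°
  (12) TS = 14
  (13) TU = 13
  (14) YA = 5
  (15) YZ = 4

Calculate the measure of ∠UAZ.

From the given relations: AZ = 2/3·PZ = 2/3·3 = 2.
Step 1: By the law of cosines on triangle AZU: AU² = 2² + 2² − 2·2·2·cos(30°) = 1.07, so AU ≈ 1.04.
Step 2: By the inverse law of cosines on triangle UAZ: cos(∠UAZ) = (1.04² + 2² − 2²) / (2·1.04·2) = 1.07/4.14 = 0.2588, so ∠UAZ = 75°.

Therefore, the measure of angle ∠UAZ = 75°.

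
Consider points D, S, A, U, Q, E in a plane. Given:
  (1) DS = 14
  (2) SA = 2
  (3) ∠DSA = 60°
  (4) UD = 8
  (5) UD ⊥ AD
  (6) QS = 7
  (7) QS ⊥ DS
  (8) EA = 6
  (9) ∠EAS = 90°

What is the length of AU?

Step 1: By the law of cosines on triangle DSA: DA² = 14² + 2² − 2·14·2·cos(60°) = 172, so DA = 2·√43.
Step 2: By the law of cosines on triangle ADU: AU² = (2·√43)² + 8² − 2·2·√43·8·cos(90°) = 236, so AU = 2·√59.

Therefore, the length of AU = 2·√59.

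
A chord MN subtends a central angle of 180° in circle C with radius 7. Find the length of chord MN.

Chord length = 2r sin(θ/2)
= 2 × 7 × sin(180°/2)
= 2 × 7 × sin(90°)
= 14

14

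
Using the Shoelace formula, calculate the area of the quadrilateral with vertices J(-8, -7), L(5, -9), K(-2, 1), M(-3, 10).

Using the Shoelace formula for a quadrilateral (vertices in order):
Area = (1/2)|sum of (x_i * y_(i+1) - x_(i+1) * y_i)|
Terms: (-8*-9 - 5*-7) = 107, (5*1 - -2*-9) = -13, (-2*10 - -3*1) = -17, (-3*-7 - -8*10) = 101
Sum = 178
Area = (1/2)(178) = 89

89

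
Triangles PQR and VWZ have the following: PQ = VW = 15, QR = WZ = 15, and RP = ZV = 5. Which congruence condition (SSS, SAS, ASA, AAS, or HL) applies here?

The given information provides:
PQ = VW = 15, QR = WZ = 15, and RP = ZV = 5
This matches the SSS congruence theorem.
All three pairs of corresponding sides are equal (Side-Side-Side).

SSS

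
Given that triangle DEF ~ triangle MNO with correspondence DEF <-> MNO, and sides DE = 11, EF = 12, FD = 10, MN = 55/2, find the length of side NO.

Similar triangles have proportional sides. Setting up the proportion:
MN / DE = NO / EF
55/2 / 11 = NO / 12
NO = 12 * 55/2 / 11 = 30.

30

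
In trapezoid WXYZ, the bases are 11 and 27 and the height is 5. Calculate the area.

Area = (11 + 27) * 5 / 2 = 190 / 2 = 95

95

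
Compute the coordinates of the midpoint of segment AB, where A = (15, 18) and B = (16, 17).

The midpoint is the point halfway along the segment.
Move half the horizontal distance: 15 + (16 - 15)/2 = 15 + 1/2 = 31/2
Move half the vertical distance: 18 + (17 - 18)/2 = 18 + -1/2 = 35/2
Midpoint = (31/2, 35/2)

(31/2, 35/2)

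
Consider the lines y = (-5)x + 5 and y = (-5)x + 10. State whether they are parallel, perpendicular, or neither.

Slope of line 1: m1 = -5
Slope of line 2: m2 = -5
m1 = m2, so the lines are parallel.

Parallel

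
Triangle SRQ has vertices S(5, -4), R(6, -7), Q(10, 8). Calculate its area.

The Shoelace formula computes the area from vertex coordinates by summing cross products.
For vertices (5,-4), (6,-7), (10,8):
Signed sum = 5*-7 - 6*-4 + 6*8 - 10*-7 + 10*-4 - 5*8
= -11 + 118 + -80 = 27
Area = (1/2)|27| = 27/2.

27/2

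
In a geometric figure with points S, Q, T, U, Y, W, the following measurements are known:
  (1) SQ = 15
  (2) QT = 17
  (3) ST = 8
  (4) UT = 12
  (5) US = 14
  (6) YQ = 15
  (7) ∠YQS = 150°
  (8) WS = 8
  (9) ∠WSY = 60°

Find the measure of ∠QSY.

Step 1: By the law of cosines on triangle SQY: SY² = 15² + 15² − 2·15·15·cos(150°) = 839.71, so SY ≈ 28.98.
Step 2: By the inverse law of cosines on triangle QSY: cos(∠QSY) = (15² + 28.98² − 15²) / (2·15·28.98) = 839.71/869.33 = 0.9659, so ∠QSY = 15°.

Therefore, the measure of angle ∠QSY = 15°.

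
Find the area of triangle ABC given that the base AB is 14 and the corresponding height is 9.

A triangle's area is half the area of a rectangle with the same base and height.
Area = (1/2) * 14 * 9 = 63.

63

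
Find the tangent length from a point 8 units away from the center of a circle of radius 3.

The tangent, radius, and line from the external point to the center form a right triangle.
The right angle is where the tangent meets the radius.
By the Pythagorean theorem: tangent² + 3² = 8²
tangent² = 64 - 9 = 55
tangent = sqrt(55)

sqrt(55)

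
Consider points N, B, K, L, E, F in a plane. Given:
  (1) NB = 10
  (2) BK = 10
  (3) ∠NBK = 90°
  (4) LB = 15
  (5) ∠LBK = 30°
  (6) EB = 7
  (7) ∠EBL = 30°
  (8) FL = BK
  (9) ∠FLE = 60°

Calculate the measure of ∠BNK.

Step 1: By the law of cosines on triangle NBK: NK² = 10² + 10² − 2·10·10·cos(90°) = 200, so NK = 10·√2.
Step 2: By the inverse law of cosines on triangle BNK: cos(∠BNK) = (10² + (10·√2)² − 10²) / (2·10·10·√2) = 200/282.84 = 0.7071, so ∠BNK = 45°.

Therefore, the measure of angle ∠BNK = 45°.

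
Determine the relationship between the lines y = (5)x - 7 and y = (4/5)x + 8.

Slope of line 1: m1 = 5
Slope of line 2: m2 = 4/5
m1 != m2 and m1*m2 = 4 != -1. Neither.

Neither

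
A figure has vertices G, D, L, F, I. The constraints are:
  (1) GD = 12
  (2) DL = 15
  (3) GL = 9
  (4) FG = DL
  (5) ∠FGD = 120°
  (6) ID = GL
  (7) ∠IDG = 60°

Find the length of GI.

From the given relations: ID = GL = 9.
Step 1: By the law of cosines on triangle GDI: GI² = 12² + 9² − 2·12·9·cos(60°) = 117, so GI = 3·√13.

Therefore, the length of GI = 3·√13.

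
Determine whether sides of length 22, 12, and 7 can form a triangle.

No.
The triangle inequality is violated: 12 + 7 = 19 ≤ 22.
These lengths cannot form a triangle.

No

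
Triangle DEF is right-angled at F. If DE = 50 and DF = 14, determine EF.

By the Pythagorean theorem: EF^2 = DE^2 - DF^2
EF^2 = 50^2 - 14^2 = 2500 - 196 = 2304
EF = sqrt(2304) = 48

48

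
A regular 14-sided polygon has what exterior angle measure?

Each exterior angle of a regular n-gon is 360 / n.
For n = 14: 360 / 14 = 180/7 degrees.

180/7 degrees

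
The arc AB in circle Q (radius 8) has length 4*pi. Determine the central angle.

The full circumference is 2πr = 16*pi.
The arc is 4*pi / 16*pi = 1/4 of the full circle.
So the central angle = 1/4 × 360° = 90°.

90°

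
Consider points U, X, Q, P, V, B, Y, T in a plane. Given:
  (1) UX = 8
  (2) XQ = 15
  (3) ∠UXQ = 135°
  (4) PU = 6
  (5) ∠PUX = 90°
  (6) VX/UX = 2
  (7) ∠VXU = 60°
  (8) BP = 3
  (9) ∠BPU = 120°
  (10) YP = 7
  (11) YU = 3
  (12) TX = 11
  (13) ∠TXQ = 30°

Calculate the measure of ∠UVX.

From the given relations: VX = 2·UX = 2·8 = 16.
Step 1: By the law of cosines on triangle VXU: VU² = 16² + 8² − 2·16·8·cos(60°) = 192, so VU = 8·√3.
Step 2: By the inverse law of cosines on triangle UVX: cos(∠UVX) = ((8·√3)² + 16² − 8²) / (2·8·√3·16) = 384/443.41 = 0.866, so ∠UVX = 30°.

Therefore, the measure of angle ∠UVX = 30°.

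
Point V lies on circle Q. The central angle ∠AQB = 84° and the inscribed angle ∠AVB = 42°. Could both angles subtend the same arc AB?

By the inscribed angle theorem, if both angles subtend the same arc, the inscribed angle must be half the central angle.
Half of 84° = 42°, which equals the given inscribed angle of 42°.
Therefore, yes, they correspond to the same arc.

Yes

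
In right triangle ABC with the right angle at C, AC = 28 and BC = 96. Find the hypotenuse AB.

By the Pythagorean theorem: AB^2 = AC^2 + BC^2
AB^2 = 28^2 + 96^2 = 784 + 9216 = 10000
AB = sqrt(10000) = 100

100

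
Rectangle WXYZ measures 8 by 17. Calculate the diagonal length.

Using the Pythagorean theorem:
d² = 8² + 17² = 64 + 289 = 353
d = sqrt(353)

sqrt(353)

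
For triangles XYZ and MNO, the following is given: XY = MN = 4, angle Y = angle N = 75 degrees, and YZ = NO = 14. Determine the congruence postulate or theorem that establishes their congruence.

The given information matches SAS: Two pairs of corresponding sides and the included angle are equal (Side-Angle-Side).

SAS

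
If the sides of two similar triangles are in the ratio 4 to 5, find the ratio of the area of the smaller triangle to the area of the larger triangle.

Area scales with the square of linear dimensions. If every length is multiplied by 4/5, then the area is multiplied by (4/5)^2 = 16/25.
The area ratio is 16:25.

16:25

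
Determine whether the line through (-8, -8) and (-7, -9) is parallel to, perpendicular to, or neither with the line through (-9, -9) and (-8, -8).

Slope of line 1: m1 = (-9 - -8)/(-7 - -8) = -1/1 = -1
Slope of line 2: m2 = (-8 - -9)/(-8 - -9) = 1/1 = 1
m1 * m2 = (-1) * (1) = -1 = -1, so the lines are perpendicular.

Perpendicular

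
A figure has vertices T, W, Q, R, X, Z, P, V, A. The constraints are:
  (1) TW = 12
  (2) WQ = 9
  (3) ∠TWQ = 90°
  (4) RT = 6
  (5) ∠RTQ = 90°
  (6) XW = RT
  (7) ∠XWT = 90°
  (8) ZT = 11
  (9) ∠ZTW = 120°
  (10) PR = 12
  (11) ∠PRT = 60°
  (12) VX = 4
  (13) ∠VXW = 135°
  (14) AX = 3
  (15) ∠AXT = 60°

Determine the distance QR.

Step 1: By the law of cosines on triangle QWT: QT² = 9² + 12² − 2·9·12·cos(90°) = 225, so QT = 15.
Step 2: By the law of cosines on triangle QTR: QR² = 15² + 6² − 2·15·6·cos(90°) = 261, so QR = 3·√29.

Therefore, the length of QR = 3·√29.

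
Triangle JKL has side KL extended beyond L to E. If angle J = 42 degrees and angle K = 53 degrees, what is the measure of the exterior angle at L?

Exterior angle = 42 + 53 = 95 degrees (exterior angle theorem).

95 degrees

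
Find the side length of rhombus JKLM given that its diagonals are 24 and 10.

Half-diagonals are 12 and 5. side = sqrt(12^2 + 5^2) = sqrt(169) = 13

13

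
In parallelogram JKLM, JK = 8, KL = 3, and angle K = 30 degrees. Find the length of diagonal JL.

The diagonal of a parallelogram can be found by treating two adjacent sides and the diagonal as a triangle.
Applying the law of cosines with sides 8, 3 and included angle 30°:
d^2 = 64 + 9 - 48*cos(30°) = 73 - 24*sqrt(3)
d = sqrt(73 - 24*sqrt(3))

sqrt(73 - 24*sqrt(3))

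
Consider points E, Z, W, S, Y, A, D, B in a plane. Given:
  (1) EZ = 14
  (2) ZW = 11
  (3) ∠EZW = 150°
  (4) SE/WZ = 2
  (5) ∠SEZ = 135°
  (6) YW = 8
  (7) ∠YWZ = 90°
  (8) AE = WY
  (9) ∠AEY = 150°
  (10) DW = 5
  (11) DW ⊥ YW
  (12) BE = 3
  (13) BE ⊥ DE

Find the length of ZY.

Step 1: By the law of cosines on triangle ZWY: ZY² = 11² + 8² − 2·11·8·cos(90°) = 185, so ZY = √185.

Therefore, the length of ZY = √185.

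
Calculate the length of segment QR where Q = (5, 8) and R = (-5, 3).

The horizontal distance is |-5 - 5| = 10 and the vertical distance is |3 - 8| = 5.
By the Pythagorean theorem, d = sqrt(10^2 + 5^2) = sqrt(125) = 5*sqrt(5).

5*sqrt(5)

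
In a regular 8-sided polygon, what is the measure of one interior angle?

Each interior angle of a regular n-gon is (n - 2) * 180 / n.
For n = 8: (8 - 2) * 180 / 8 = 1080/8 = 135 degrees.

135 degrees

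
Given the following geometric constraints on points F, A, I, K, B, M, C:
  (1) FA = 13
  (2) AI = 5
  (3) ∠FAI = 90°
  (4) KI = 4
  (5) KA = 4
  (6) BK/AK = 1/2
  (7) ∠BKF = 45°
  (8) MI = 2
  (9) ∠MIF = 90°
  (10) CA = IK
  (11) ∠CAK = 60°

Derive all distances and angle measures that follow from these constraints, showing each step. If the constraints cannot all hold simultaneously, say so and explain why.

The constraints are consistent.

From the given relations:
  BK = 1/2·AK = 1/2·4 = 2
  CA = IK = 4

Step 1: From FA = 13, AI = 5, and ∠FAI = 90°, by the law of cosines:
  FI² = FA² + AI² - 2·FA·AI·cos(90°) = 169 + 25 - 0 = 194
  FI = √194

Step 2: From KA = 4, AC = 4, and ∠KAC = 60°, by the law of cosines:
  KC² = KA² + AC² - 2·KA·AC·cos(60°) = 16 + 16 - 16 = 16
  KC = 4

Step 3: From AI = 5, AK = 4, IK = 4, by the inverse law of cosines:
  cos(∠IAK) = (AI² + AK² - IK²) / (2·AI·AK)
  ∠IAK = 51.32°

Step 4: From IA = 5, IK = 4, AK = 4, by the inverse law of cosines:
  cos(∠AIK) = (IA² + IK² - AK²) / (2·IA·IK)
  ∠AIK = 51.32°

Step 5: From KA = 4, KI = 4, AI = 5, by the inverse law of cosines:
  cos(∠AKI) = (KA² + KI² - AI²) / (2·KA·KI)
  ∠AKI = 77.36°

Step 6: From FI = √194, IM = 2, and ∠FIM = 90°, by the law of cosines:
  FM² = FI² + IM² - 2·FI·IM·cos(90°) = 194 + 4 - 0 = 198
  FM = 3·√22

Step 7: From FA = 13, FI = √194, AI = 5, by the inverse law of cosines:
  cos(∠AFI) = (FA² + FI² - AI²) / (2·FA·FI)
  ∠AFI = 21.04°

Step 8: From IA = 5, IF = √194, AF = 13, by the inverse law of cosines:
  cos(∠AIF) = (IA² + IF² - AF²) / (2·IA·IF)
  ∠AIF = 68.96°

Step 9: From KA = 4, KC = 4, AC = 4, by the inverse law of cosines:
  cos(∠AKC) = (KA² + KC² - AC²) / (2·KA·KC)
  ∠AKC = 60°

Step 10: From CA = 4, CK = 4, AK = 4, by the inverse law of cosines:
  cos(∠ACK) = (CA² + CK² - AK²) / (2·CA·CK)
  ∠ACK = 60°

Step 11: From FI = √194, FM = 3·√22, IM = 2, by the inverse law of cosines:
  cos(∠IFM) = (FI² + FM² - IM²) / (2·FI·FM)
  ∠IFM = 8.17°

Step 12: From MF = 3·√22, MI = 2, FI = √194, by the inverse law of cosines:
  cos(∠FMI) = (MF² + MI² - FI²) / (2·MF·MI)
  ∠FMI = 81.83°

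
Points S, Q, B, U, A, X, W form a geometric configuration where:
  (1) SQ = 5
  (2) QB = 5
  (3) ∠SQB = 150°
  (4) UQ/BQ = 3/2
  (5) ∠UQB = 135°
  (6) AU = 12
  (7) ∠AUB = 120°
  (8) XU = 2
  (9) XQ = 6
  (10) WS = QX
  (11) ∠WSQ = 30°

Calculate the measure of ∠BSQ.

Step 1: By the law of cosines on triangle SQB: SB² = 5² + 5² − 2·5·5·cos(150°) = 93.3, so SB ≈ 9.66.
Step 2: By the inverse law of cosines on triangle BSQ: cos(∠BSQ) = (9.66² + 5² − 5²) / (2·9.66·5) = 93.3/96.59 = 0.9659, so ∠BSQ = 15°.

Therefore, the measure of angle ∠BSQ = 15°.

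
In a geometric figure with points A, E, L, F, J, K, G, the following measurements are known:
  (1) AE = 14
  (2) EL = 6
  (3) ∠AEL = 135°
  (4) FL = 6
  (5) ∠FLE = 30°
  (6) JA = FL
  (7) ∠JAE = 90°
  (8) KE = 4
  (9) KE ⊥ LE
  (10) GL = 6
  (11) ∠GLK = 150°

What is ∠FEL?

Step 1: By the law of cosines on triangle ELF: EF² = 6² + 6² − 2·6·6·cos(30°) = 9.65, so EF ≈ 3.11.
Step 2: By the inverse law of cosines on triangle FEL: cos(∠FEL) = (3.11² + 6² − 6²) / (2·3.11·6) = 9.65/37.27 = 0.2588, so ∠FEL = 75°.

Therefore, the measure of angle ∠FEL = 75°.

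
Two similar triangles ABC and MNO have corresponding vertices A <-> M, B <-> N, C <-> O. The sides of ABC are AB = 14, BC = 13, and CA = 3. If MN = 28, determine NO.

k = 28/14 = 2. NO = 2 * 13 = 26.

26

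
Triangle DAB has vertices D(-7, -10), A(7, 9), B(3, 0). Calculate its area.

Using the Shoelace formula for a triangle:
Area = (1/2)|x0(y1 - y2) + x1(y2 - y0) + x2(y0 - y1)|
Area = (1/2)|-7(9 - 0) + 7(0 - -10) + 3(-10 - 9)|
Area = (1/2)|-63 + 70 + -57|
Area = (1/2)|-50|
Area = (1/2)(50)
Area = 25

25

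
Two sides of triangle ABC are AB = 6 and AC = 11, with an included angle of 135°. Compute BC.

When two sides and the included angle are known, the law of cosines gives the third side.
c^2 = a^2 + b^2 - 2ab cos(C) generalizes the Pythagorean theorem to non-right triangles.
Here: BC^2 = 36 + 121 - 132*(-sqrt(2)/2) = 66*sqrt(2) + 157
BC = sqrt(66*sqrt(2) + 157)

sqrt(66*sqrt(2) + 157)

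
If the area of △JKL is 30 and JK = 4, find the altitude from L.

Area = (1/2) * base * height
height = 2 * Area / base
height = 2 * 30 / 4
height = 60 / 4
height = 15

15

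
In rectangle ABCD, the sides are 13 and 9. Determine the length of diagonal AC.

Using the Pythagorean theorem:
d² = 13² + 9² = 169 + 81 = 250
d = sqrt(250) = 5*sqrt(10)

5*sqrt(10)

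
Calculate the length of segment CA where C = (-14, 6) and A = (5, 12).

d = sqrt((19)^2 + (6)^2) = sqrt(397)

sqrt(397)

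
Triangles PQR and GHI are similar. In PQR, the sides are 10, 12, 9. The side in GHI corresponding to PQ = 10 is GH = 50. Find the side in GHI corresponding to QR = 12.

Similar triangles have proportional sides. Setting up the proportion:
GH / PQ = HI / QR
50 / 10 = HI / 12
HI = 12 * 50 / 10 = 60.

60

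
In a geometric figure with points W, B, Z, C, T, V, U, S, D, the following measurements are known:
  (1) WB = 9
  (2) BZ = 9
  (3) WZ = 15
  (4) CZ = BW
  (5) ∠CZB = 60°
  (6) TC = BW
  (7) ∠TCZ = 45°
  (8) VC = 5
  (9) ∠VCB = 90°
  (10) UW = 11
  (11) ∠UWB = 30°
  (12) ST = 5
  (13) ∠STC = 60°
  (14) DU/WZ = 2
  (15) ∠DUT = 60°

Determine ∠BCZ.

From the given relations: CZ = BW = 9.
Step 1: By the law of cosines on triangle CZB: CB² = 9² + 9² − 2·9·9·cos(60°) = 81, so CB = 9.
Step 2: By the inverse law of cosines on triangle BCZ: cos(∠BCZ) = (9² + 9² − 9²) / (2·9·9) = 81/162 = 0.5, so ∠BCZ = 60°.

Therefore, the measure of angle ∠BCZ = 60°.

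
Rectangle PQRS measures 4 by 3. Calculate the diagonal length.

A rectangle's diagonal splits it into two right triangles, with the diagonal as the hypotenuse.
By the Pythagorean theorem, d^2 = 4^2 + 3^2 = 25.
Therefore d = sqrt(25) = 5.

5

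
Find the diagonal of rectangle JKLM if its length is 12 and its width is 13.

A rectangle's diagonal splits it into two right triangles, with the diagonal as the hypotenuse.
By the Pythagorean theorem, d^2 = 12^2 + 13^2 = 313.
Therefore d = sqrt(313).

sqrt(313)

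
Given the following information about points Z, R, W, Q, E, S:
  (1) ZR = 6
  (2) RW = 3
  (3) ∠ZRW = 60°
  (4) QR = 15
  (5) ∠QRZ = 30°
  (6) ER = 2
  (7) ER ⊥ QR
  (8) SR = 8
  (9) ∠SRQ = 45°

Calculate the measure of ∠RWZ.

Step 1: By the law of cosines on triangle WRZ: WZ² = 3² + 6² − 2·3·6·cos(60°) = 27, so WZ = 3·√3.
Step 2: By the inverse law of cosines on triangle RWZ: cos(∠RWZ) = (3² + (3·√3)² − 6²) / (2·3·3·√3) = 0/31.18 = 0, so ∠RWZ = 90°.

Therefore, the measure of angle ∠RWZ = 90°.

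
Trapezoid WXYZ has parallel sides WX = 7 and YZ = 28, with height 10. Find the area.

A trapezoid's area equals the midsegment times the height.
The midsegment is (7 + 28) / 2 = 35/2.
Area = 35/2 * 10 = 175.

175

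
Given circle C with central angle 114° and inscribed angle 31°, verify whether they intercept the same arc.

By the inscribed angle theorem, the inscribed angle for a central angle of 114° should be 114° / 2 = 57°.
The given inscribed angle is 31°, which does not equal 57°.
Therefore, no, they do not correspond to the same arc.

No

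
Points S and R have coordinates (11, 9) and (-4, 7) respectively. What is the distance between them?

d = sqrt((-4 - 11)^2 + (7 - 9)^2)
d = sqrt(-15^2 + -2^2)
d = sqrt(225 + 4)
d = sqrt(229)

sqrt(229)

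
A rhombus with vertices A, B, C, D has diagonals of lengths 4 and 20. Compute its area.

Area = (4 * 20) / 2 = 80 / 2 = 40

40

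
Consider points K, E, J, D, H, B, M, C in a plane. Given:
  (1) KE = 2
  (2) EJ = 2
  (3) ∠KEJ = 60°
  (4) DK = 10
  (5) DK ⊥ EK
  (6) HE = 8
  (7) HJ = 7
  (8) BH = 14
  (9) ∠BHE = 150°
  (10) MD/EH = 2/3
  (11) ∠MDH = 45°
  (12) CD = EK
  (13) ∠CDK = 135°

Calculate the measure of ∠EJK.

Step 1: By the law of cosines on triangle JEK: JK² = 2² + 2² − 2·2·2·cos(60°) = 4, so JK = 2.
Step 2: By the inverse law of cosines on triangle EJK: cos(∠EJK) = (2² + 2² − 2²) / (2·2·2) = 4/8 = 0.5, so ∠EJK = 60°.

Therefore, the measure of angle ∠EJK = 60°.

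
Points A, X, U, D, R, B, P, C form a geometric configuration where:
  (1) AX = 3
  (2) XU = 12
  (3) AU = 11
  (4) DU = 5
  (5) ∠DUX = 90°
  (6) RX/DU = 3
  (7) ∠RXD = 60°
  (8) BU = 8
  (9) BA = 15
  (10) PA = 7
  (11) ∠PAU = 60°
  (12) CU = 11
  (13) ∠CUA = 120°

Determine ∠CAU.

Step 1: By the law of cosines on triangle AUC: AC² = 11² + 11² − 2·11·11·cos(120°) = 363, so AC = 11·√3.
Step 2: By the inverse law of cosines on triangle CAU: cos(∠CAU) = ((11·√3)² + 11² − 11²) / (2·11·√3·11) = 363/419.16 = 0.866, so ∠CAU = 30°.

Therefore, the measure of angle ∠CAU = 30°.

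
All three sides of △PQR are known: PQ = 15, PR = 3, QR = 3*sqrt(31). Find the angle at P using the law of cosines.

By the inverse law of cosines: cos(P) = (PQ² + PR² - QR²) / (2 × PQ × PR)
cos(P) = (15² + 3² - (3*sqrt(31))²) / (2 × 15 × 3)
cos(P) = (225 + 9 - (279)) / 90
cos(P) = -1/2
P = arccos(-1/2) = 120°

120°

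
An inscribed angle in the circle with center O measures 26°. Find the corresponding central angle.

The inscribed angle theorem states that a central angle is always twice any inscribed angle that subtends the same arc.
Since the inscribed angle is 26°, the central angle = 2 × 26° = 52°.

52°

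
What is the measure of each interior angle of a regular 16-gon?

Each interior angle of a regular n-gon is (n - 2) * 180 / n.
For n = 16: (16 - 2) * 180 / 16 = 2520/16 = 315/2 degrees.

315/2 degrees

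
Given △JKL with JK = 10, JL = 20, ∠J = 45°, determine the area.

Area = (1/2)(10)(20) sin(45°) = (1/2)(10)(20)(sqrt(2)/2) = 50*sqrt(2)

50*sqrt(2)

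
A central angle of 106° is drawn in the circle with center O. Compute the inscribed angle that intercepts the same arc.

By the inscribed angle theorem, the inscribed angle is half the central angle.
Inscribed angle = 106° / 2 = 53°

53°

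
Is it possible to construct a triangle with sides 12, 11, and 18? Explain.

Sort the sides: 11, 12, 18.
It suffices to check that the sum of the two smallest exceeds the largest:
11 + 12 = 23 > 18. ✓
Yes, a valid triangle can be formed.

Yes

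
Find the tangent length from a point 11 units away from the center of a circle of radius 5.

tangent = √(d² - r²) = √(11² - 5²) = √(121 - 25) = √96 = 4*sqrt(6)

4*sqrt(6)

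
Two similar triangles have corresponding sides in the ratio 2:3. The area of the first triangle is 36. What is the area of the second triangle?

Area ratio = (2/3)^2 = 4/9. Area of the second triangle = 36 * 9/4 = 81.

81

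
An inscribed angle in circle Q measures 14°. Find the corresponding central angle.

The inscribed angle theorem states that a central angle is always twice any inscribed angle that subtends the same arc.
Since the inscribed angle is 14°, the central angle = 2 × 14° = 28°.

28°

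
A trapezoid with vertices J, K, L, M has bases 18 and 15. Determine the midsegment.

The midsegment (median) of a trapezoid connects the midpoints of the non-parallel sides.
Its length is the average of the two bases: (18 + 15) / 2 = 33/2.

33/2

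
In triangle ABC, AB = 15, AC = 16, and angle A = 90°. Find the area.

When two sides and the included angle are known, the area formula is (1/2)ab sin(C).
The height from one side to the opposite vertex is 16 sin(90°) = 16.
Area = (1/2) * 15 * 16 = 120.

120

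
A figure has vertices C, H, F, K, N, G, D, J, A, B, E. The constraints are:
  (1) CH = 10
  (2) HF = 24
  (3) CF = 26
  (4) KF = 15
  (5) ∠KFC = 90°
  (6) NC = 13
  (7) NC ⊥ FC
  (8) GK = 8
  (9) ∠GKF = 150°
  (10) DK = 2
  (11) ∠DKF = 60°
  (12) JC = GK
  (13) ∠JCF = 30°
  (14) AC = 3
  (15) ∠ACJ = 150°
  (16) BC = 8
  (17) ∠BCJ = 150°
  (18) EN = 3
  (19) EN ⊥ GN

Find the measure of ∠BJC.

From the given relations: JC = GK = 8.
Step 1: By the law of cosines on triangle JCB: JB² = 8² + 8² − 2·8·8·cos(150°) = 238.85, so JB ≈ 15.45.
Step 2: By the inverse law of cosines on triangle BJC: cos(∠BJC) = (15.45² + 8² − 8²) / (2·15.45·8) = 238.85/247.28 = 0.9659, so ∠BJC = 15°.

Therefore, the measure of angle ∠BJC = 15°.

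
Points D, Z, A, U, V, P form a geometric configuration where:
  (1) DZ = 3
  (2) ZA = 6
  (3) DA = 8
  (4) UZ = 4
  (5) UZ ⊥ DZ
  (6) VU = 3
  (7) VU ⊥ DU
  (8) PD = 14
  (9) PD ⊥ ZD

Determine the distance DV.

Step 1: By the law of cosines on triangle UZD: UD² = 4² + 3² − 2·4·3·cos(90°) = 25, so UD = 5.
Step 2: By the law of cosines on triangle DUV: DV² = 5² + 3² − 2·5·3·cos(90°) = 34, so DV = √34.

Therefore, the length of DV = √34.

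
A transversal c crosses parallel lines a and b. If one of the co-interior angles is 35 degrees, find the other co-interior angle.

Co-interior (same-side interior) angles are between the parallel lines on the same side of the transversal.
Unlike corresponding or alternate interior angles, they are supplementary rather than equal.
So the angle = 180 - 35 = 145 degrees.

145 degrees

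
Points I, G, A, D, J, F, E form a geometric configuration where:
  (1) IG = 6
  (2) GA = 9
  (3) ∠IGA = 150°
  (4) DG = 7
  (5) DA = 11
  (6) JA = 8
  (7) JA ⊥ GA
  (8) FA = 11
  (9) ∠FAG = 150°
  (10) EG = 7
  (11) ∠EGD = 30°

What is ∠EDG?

Step 1: By the law of cosines on triangle DGE: DE² = 7² + 7² − 2·7·7·cos(30°) = 13.13, so DE ≈ 3.62.
Step 2: By the inverse law of cosines on triangle EDG: cos(∠EDG) = (3.62² + 7² − 7²) / (2·3.62·7) = 13.13/50.73 = 0.2588, so ∠EDG = 75°.

Therefore, the measure of angle ∠EDG = 75°.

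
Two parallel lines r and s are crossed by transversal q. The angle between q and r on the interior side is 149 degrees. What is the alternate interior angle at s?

Alternate interior angles lie on opposite sides of the transversal, between the parallel lines.
By the alternate interior angle theorem, they are equal: 149 degrees.

149 degrees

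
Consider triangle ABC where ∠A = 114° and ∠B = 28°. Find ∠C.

angle C = 180 - 114 - 28 = 38 degrees.

38 degrees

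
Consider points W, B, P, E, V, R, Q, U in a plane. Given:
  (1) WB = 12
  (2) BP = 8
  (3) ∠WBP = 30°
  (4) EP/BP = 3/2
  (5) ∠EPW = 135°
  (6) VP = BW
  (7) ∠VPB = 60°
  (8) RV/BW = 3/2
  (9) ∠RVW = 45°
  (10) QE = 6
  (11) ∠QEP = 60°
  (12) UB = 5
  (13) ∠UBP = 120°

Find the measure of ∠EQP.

From the given relations: EP = 3/2·BP = 3/2·8 = 12.
Step 1: By the law of cosines on triangle QEP: QP² = 6² + 12² − 2·6·12·cos(60°) = 108, so QP = 6·√3.
Step 2: By the inverse law of cosines on triangle EQP: cos(∠EQP) = (6² + (6·√3)² − 12²) / (2·6·6·√3) = 0/124.71 = 0, so ∠EQP = 90°.

Therefore, the measure of angle ∠EQP = 90°.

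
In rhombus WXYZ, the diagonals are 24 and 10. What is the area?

Area of a rhombus = (d1 * d2) / 2
Area = (24 * 10) / 2
Area = 240 / 2
Area = 120

120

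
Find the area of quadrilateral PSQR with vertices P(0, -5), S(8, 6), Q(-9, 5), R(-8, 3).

Using the Shoelace formula for a quadrilateral (vertices in order):
Area = (1/2)|sum of (x_i * y_(i+1) - x_(i+1) * y_i)|
Terms: (0*6 - 8*-5) = 40, (8*5 - -9*6) = 94, (-9*3 - -8*5) = 13, (-8*-5 - 0*3) = 40
Sum = 187
Area = (1/2)(187) = 187/2

187/2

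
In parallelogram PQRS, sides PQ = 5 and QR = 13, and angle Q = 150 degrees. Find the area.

Area = 5 * 13 * sin(150°) = 65 * 1/2 = 65/2

65/2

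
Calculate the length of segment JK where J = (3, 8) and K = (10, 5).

The horizontal distance is |10 - 3| = 7 and the vertical distance is |5 - 8| = 3.
By the Pythagorean theorem, d = sqrt(7^2 + 3^2) = sqrt(58).

sqrt(58)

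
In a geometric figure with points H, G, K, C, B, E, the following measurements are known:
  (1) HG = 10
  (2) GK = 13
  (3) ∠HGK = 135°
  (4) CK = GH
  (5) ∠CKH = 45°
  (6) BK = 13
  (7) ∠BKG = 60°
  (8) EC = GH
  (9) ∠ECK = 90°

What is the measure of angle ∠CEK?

From the given relations: EC = GH = 10; CK = GH = 10.
Step 1: By the law of cosines on triangle ECK: EK² = 10² + 10² − 2·10·10·cos(90°) = 200, so EK = 10·√2.
Step 2: By the inverse law of cosines on triangle CEK: cos(∠CEK) = (10² + (10·√2)² − 10²) / (2·10·10·√2) = 200/282.84 = 0.7071, so ∠CEK = 45°.

Therefore, the measure of angle ∠CEK = 45°.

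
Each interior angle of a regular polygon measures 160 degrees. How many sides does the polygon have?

Exterior angle = 180 - 160 = 20. n = 360 / 20 = 18.

18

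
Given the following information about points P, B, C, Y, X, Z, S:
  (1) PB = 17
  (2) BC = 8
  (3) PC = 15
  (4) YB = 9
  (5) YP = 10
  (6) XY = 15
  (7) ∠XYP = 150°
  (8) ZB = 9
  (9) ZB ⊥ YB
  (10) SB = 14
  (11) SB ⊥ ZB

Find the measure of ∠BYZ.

Step 1: By the law of cosines on triangle YBZ: YZ² = 9² + 9² − 2·9·9·cos(90°) = 162, so YZ = 9·√2.
Step 2: By the inverse law of cosines on triangle BYZ: cos(∠BYZ) = (9² + (9·√2)² − 9²) / (2·9·9·√2) = 162/229.1 = 0.7071, so ∠BYZ = 45°.

Therefore, the measure of angle ∠BYZ = 45°.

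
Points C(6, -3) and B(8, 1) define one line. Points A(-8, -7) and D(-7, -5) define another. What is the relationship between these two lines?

Slope of line 1: m1 = (1 - -3)/(8 - 6) = 4/2 = 2
Slope of line 2: m2 = (-5 - -7)/(-7 - -8) = 2/1 = 2
m1 = m2, so the lines are parallel.

Parallel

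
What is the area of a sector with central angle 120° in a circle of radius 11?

Sector area = π(11²)(1/3) = 121*pi/3

121*pi/3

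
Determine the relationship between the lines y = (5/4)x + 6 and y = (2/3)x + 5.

Slope of line 1: m1 = 5/4
Slope of line 2: m2 = 2/3
m1 != m2 and m1*m2 = 5/6 != -1. Neither.

Neither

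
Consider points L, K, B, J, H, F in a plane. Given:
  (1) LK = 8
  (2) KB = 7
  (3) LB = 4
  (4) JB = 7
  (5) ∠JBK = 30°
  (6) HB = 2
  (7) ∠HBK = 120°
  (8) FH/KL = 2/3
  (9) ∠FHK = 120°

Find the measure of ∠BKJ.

Step 1: By the law of cosines on triangle KBJ: KJ² = 7² + 7² − 2·7·7·cos(30°) = 13.13, so KJ ≈ 3.62.
Step 2: By the inverse law of cosines on triangle BKJ: cos(∠BKJ) = (7² + 3.62² − 7²) / (2·7·3.62) = 13.13/50.73 = 0.2588, so ∠BKJ = 75°.

Therefore, the measure of angle ∠BKJ = 75°.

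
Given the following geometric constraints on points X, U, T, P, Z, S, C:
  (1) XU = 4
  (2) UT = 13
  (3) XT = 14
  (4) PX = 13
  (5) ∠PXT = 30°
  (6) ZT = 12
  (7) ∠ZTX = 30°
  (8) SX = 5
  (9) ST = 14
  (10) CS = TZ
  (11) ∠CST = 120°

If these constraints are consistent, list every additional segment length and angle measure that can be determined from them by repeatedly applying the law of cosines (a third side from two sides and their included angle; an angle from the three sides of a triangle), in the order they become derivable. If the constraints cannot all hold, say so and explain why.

The constraints are consistent. Derivable facts, in order:
After 1 step:
- TC = 2·√127
- TP ≈ 7.05
- XZ ≈ 7
- ∠STX = 20.57°
- ∠SXT = 79.71°
- ∠TSX = 79.71°
- ∠TUX = 96.07°
- ∠TXU = 67.42°
- ∠UTX = 16.51°
After 2 steps:
- ∠CTS = 27.46°
- ∠PTX = 67.13°
- ∠SCT = 32.54°
- ∠TPX = 82.87°
- ∠TXZ = 58.98°
- ∠TZX = 91.02°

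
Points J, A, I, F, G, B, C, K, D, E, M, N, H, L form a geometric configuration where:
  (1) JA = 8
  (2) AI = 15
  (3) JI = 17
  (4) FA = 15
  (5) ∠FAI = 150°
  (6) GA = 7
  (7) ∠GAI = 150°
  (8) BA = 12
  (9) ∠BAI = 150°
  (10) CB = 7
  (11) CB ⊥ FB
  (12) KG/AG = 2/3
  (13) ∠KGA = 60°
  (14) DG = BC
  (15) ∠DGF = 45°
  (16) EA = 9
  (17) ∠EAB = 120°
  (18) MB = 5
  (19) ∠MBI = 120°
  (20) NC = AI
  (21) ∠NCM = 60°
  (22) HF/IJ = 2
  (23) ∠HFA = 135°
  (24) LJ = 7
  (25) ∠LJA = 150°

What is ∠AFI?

Step 1: By the law of cosines on triangle FAI: FI² = 15² + 15² − 2·15·15·cos(150°) = 839.71, so FI ≈ 28.98.
Step 2: By the inverse law of cosines on triangle AFI: cos(∠AFI) = (15² + 28.98² − 15²) / (2·15·28.98) = 839.71/869.33 = 0.9659, so ∠AFI = 15°.

Therefore, the measure of angle ∠AFI = 15°.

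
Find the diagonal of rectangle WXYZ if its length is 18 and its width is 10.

d = sqrt(18^2 + 10^2) = sqrt(424) = 2*sqrt(106)

2*sqrt(106)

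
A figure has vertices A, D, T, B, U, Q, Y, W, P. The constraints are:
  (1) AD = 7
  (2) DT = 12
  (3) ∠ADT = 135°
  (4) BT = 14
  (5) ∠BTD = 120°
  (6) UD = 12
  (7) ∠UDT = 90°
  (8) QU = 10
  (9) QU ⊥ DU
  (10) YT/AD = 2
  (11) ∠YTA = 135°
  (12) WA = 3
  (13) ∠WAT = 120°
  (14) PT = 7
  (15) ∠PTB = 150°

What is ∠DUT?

Step 1: By the law of cosines on triangle UDT: UT² = 12² + 12² − 2·12·12·cos(90°) = 288, so UT = 12·√2.
Step 2: By the inverse law of cosines on triangle DUT: cos(∠DUT) = (12² + (12·√2)² − 12²) / (2·12·12·√2) = 288/407.29 = 0.7071, so ∠DUT = 45°.

Therefore, the measure of angle ∠DUT = 45°.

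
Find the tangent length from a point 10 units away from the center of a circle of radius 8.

tangent = √(d² - r²) = √(10² - 8²) = √(100 - 64) = √36 = 6

6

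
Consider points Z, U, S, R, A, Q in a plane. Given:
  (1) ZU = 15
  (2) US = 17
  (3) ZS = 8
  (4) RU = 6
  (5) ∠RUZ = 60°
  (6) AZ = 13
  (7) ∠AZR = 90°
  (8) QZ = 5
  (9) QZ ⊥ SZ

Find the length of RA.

Step 1: By the law of cosines on triangle ZUR: ZR² = 15² + 6² − 2·15·6·cos(60°) = 171, so ZR = 3·√19.
Step 2: By the law of cosines on triangle RZA: RA² = (3·√19)² + 13² − 2·3·√19·13·cos(90°) = 340, so RA = 2·√85.

Therefore, the length of RA = 2·√85.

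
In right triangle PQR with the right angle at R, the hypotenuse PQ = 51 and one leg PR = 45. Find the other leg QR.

QR = sqrt(51^2 - 45^2) = sqrt(576) = 24

24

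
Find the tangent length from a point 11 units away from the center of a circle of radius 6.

The tangent, radius, and line from the external point to the center form a right triangle.
The right angle is where the tangent meets the radius.
By the Pythagorean theorem: tangent² + 6² = 11²
tangent² = 121 - 36 = 85
tangent = sqrt(85)

sqrt(85)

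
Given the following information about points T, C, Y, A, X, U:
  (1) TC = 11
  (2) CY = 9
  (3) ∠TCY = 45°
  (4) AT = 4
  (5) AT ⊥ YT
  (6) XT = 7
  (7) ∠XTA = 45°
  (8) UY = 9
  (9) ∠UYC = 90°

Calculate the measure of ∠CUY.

Step 1: By the law of cosines on triangle UYC: UC² = 9² + 9² − 2·9·9·cos(90°) = 162, so UC = 9·√2.
Step 2: By the inverse law of cosines on triangle CUY: cos(∠CUY) = ((9·√2)² + 9² − 9²) / (2·9·√2·9) = 162/229.1 = 0.7071, so ∠CUY = 45°.

Therefore, the measure of angle ∠CUY = 45°.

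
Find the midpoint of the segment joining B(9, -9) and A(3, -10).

M = ((x₁ + x₂)/2, (y₁ + y₂)/2)
= ((9 + 3)/2, (-9 + -10)/2)
= (12/2, -19/2) = (6, -19/2)

(6, -19/2)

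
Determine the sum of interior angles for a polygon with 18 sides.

The sum of interior angles of an n-sided polygon is (n - 2) * 180.
For n = 18: (18 - 2) * 180 = 16 * 180 = 2880 degrees.

2880 degrees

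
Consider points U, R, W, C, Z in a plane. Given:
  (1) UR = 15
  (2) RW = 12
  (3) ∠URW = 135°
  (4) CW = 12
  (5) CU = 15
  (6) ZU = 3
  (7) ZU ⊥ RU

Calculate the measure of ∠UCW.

Step 1: By the law of cosines on triangle URW: UW² = 15² + 12² − 2·15·12·cos(135°) = 623.56, so UW ≈ 24.97.
Step 2: By the inverse law of cosines on triangle UCW: cos(∠UCW) = (15² + 12² − 24.97²) / (2·15·12) = -254.56/360 = -0.7071, so ∠UCW = 135°.

Therefore, the measure of angle ∠UCW = 135°.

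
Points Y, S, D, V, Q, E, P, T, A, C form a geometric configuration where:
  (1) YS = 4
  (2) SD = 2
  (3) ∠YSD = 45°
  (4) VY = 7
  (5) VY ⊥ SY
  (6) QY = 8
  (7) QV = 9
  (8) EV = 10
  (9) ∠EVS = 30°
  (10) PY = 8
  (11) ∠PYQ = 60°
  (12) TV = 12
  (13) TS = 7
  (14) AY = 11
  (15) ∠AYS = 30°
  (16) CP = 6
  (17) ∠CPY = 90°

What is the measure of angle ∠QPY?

Step 1: By the law of cosines on triangle PYQ: PQ² = 8² + 8² − 2·8·8·cos(60°) = 64, so PQ = 8.
Step 2: By the inverse law of cosines on triangle QPY: cos(∠QPY) = (8² + 8² − 8²) / (2·8·8) = 64/128 = 0.5, so ∠QPY = 60°.

Therefore, the measure of angle ∠QPY = 60°.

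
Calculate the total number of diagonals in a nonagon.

Total line segments between 9 vertices = C(9,2) = 36.
Subtract the 9 sides: 36 - 9 = 27 diagonals.

27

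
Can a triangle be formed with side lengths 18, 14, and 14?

Sort the sides: 14, 14, 18.
It suffices to check that the sum of the two smallest exceeds the largest:
14 + 14 = 28 > 18. ✓
Yes, a valid triangle can be formed.

Yes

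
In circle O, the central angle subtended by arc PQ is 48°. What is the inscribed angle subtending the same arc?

An inscribed angle intercepts an arc from a point on the circle, while the central angle intercepts the same arc from the center.
The inscribed angle is always half the central angle: 48° / 2 = 24°.

24°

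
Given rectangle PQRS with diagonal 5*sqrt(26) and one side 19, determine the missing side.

b = sqrt(d^2 - a^2) = sqrt(650 - 361) = sqrt(289) = 17

17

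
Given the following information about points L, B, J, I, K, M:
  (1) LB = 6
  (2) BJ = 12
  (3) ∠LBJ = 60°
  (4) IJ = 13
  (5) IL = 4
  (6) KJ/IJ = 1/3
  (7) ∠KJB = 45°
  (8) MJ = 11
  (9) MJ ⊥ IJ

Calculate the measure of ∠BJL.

Step 1: By the law of cosines on triangle JBL: JL² = 12² + 6² − 2·12·6·cos(60°) = 108, so JL = 6·√3.
Step 2: By the inverse law of cosines on triangle BJL: cos(∠BJL) = (12² + (6·√3)² − 6²) / (2·12·6·√3) = 216/249.42 = 0.866, so ∠BJL = 30°.

Therefore, the measure of angle ∠BJL = 30°.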